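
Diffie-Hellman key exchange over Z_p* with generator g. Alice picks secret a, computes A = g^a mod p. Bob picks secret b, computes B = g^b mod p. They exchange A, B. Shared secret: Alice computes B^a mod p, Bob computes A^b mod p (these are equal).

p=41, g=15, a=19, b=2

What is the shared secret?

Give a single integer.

A = 15^19 mod 41  (bits of 19 = 10011)
  bit 0 = 1: r = r^2 * 15 mod 41 = 1^2 * 15 = 1*15 = 15
  bit 1 = 0: r = r^2 mod 41 = 15^2 = 20
  bit 2 = 0: r = r^2 mod 41 = 20^2 = 31
  bit 3 = 1: r = r^2 * 15 mod 41 = 31^2 * 15 = 18*15 = 24
  bit 4 = 1: r = r^2 * 15 mod 41 = 24^2 * 15 = 2*15 = 30
  -> A = 30
B = 15^2 mod 41  (bits of 2 = 10)
  bit 0 = 1: r = r^2 * 15 mod 41 = 1^2 * 15 = 1*15 = 15
  bit 1 = 0: r = r^2 mod 41 = 15^2 = 20
  -> B = 20
s = B^a = 20^19 mod 41  (bits of 19 = 10011)
  bit 0 = 1: r = r^2 * 20 mod 41 = 1^2 * 20 = 1*20 = 20
  bit 1 = 0: r = r^2 mod 41 = 20^2 = 31
  bit 2 = 0: r = r^2 mod 41 = 31^2 = 18
  bit 3 = 1: r = r^2 * 20 mod 41 = 18^2 * 20 = 37*20 = 2
  bit 4 = 1: r = r^2 * 20 mod 41 = 2^2 * 20 = 4*20 = 39
  -> s = B^a = 39

Answer: 39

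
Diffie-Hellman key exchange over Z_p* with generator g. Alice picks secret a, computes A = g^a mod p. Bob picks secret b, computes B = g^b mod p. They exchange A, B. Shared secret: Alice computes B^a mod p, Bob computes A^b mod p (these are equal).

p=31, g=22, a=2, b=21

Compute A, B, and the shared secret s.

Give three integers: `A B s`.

Answer: 19 23 2

Derivation:
A = 22^2 mod 31  (bits of 2 = 10)
  bit 0 = 1: r = r^2 * 22 mod 31 = 1^2 * 22 = 1*22 = 22
  bit 1 = 0: r = r^2 mod 31 = 22^2 = 19
  -> A = 19
B = 22^21 mod 31  (bits of 21 = 10101)
  bit 0 = 1: r = r^2 * 22 mod 31 = 1^2 * 22 = 1*22 = 22
  bit 1 = 0: r = r^2 mod 31 = 22^2 = 19
  bit 2 = 1: r = r^2 * 22 mod 31 = 19^2 * 22 = 20*22 = 6
  bit 3 = 0: r = r^2 mod 31 = 6^2 = 5
  bit 4 = 1: r = r^2 * 22 mod 31 = 5^2 * 22 = 25*22 = 23
  -> B = 23
s = B^a = 23^2 mod 31  (bits of 2 = 10)
  bit 0 = 1: r = r^2 * 23 mod 31 = 1^2 * 23 = 1*23 = 23
  bit 1 = 0: r = r^2 mod 31 = 23^2 = 2
  -> s = B^a = 2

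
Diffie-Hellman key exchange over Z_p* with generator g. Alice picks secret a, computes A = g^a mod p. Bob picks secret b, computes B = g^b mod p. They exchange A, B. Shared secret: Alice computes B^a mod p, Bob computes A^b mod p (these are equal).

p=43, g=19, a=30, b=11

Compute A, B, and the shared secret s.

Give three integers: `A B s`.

A = 19^30 mod 43  (bits of 30 = 11110)
  bit 0 = 1: r = r^2 * 19 mod 43 = 1^2 * 19 = 1*19 = 19
  bit 1 = 1: r = r^2 * 19 mod 43 = 19^2 * 19 = 17*19 = 22
  bit 2 = 1: r = r^2 * 19 mod 43 = 22^2 * 19 = 11*19 = 37
  bit 3 = 1: r = r^2 * 19 mod 43 = 37^2 * 19 = 36*19 = 39
  bit 4 = 0: r = r^2 mod 43 = 39^2 = 16
  -> A = 16
B = 19^11 mod 43  (bits of 11 = 1011)
  bit 0 = 1: r = r^2 * 19 mod 43 = 1^2 * 19 = 1*19 = 19
  bit 1 = 0: r = r^2 mod 43 = 19^2 = 17
  bit 2 = 1: r = r^2 * 19 mod 43 = 17^2 * 19 = 31*19 = 30
  bit 3 = 1: r = r^2 * 19 mod 43 = 30^2 * 19 = 40*19 = 29
  -> B = 29
s = B^a = 29^30 mod 43  (bits of 30 = 11110)
  bit 0 = 1: r = r^2 * 29 mod 43 = 1^2 * 29 = 1*29 = 29
  bit 1 = 1: r = r^2 * 29 mod 43 = 29^2 * 29 = 24*29 = 8
  bit 2 = 1: r = r^2 * 29 mod 43 = 8^2 * 29 = 21*29 = 7
  bit 3 = 1: r = r^2 * 29 mod 43 = 7^2 * 29 = 6*29 = 2
  bit 4 = 0: r = r^2 mod 43 = 2^2 = 4
  -> s = B^a = 4

Answer: 16 29 4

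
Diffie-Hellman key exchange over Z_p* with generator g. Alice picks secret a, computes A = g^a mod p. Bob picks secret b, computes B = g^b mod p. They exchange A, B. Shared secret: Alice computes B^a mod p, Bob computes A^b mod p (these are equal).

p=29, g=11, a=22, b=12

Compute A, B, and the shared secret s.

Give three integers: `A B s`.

A = 11^22 mod 29  (bits of 22 = 10110)
  bit 0 = 1: r = r^2 * 11 mod 29 = 1^2 * 11 = 1*11 = 11
  bit 1 = 0: r = r^2 mod 29 = 11^2 = 5
  bit 2 = 1: r = r^2 * 11 mod 29 = 5^2 * 11 = 25*11 = 14
  bit 3 = 1: r = r^2 * 11 mod 29 = 14^2 * 11 = 22*11 = 10
  bit 4 = 0: r = r^2 mod 29 = 10^2 = 13
  -> A = 13
B = 11^12 mod 29  (bits of 12 = 1100)
  bit 0 = 1: r = r^2 * 11 mod 29 = 1^2 * 11 = 1*11 = 11
  bit 1 = 1: r = r^2 * 11 mod 29 = 11^2 * 11 = 5*11 = 26
  bit 2 = 0: r = r^2 mod 29 = 26^2 = 9
  bit 3 = 0: r = r^2 mod 29 = 9^2 = 23
  -> B = 23
s = B^a = 23^22 mod 29  (bits of 22 = 10110)
  bit 0 = 1: r = r^2 * 23 mod 29 = 1^2 * 23 = 1*23 = 23
  bit 1 = 0: r = r^2 mod 29 = 23^2 = 7
  bit 2 = 1: r = r^2 * 23 mod 29 = 7^2 * 23 = 20*23 = 25
  bit 3 = 1: r = r^2 * 23 mod 29 = 25^2 * 23 = 16*23 = 20
  bit 4 = 0: r = r^2 mod 29 = 20^2 = 23
  -> s = B^a = 23

Answer: 13 23 23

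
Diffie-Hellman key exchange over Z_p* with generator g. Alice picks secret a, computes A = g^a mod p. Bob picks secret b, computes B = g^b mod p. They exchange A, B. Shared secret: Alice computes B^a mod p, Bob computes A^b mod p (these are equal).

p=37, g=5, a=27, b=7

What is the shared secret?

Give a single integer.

Answer: 6

Derivation:
A = 5^27 mod 37  (bits of 27 = 11011)
  bit 0 = 1: r = r^2 * 5 mod 37 = 1^2 * 5 = 1*5 = 5
  bit 1 = 1: r = r^2 * 5 mod 37 = 5^2 * 5 = 25*5 = 14
  bit 2 = 0: r = r^2 mod 37 = 14^2 = 11
  bit 3 = 1: r = r^2 * 5 mod 37 = 11^2 * 5 = 10*5 = 13
  bit 4 = 1: r = r^2 * 5 mod 37 = 13^2 * 5 = 21*5 = 31
  -> A = 31
B = 5^7 mod 37  (bits of 7 = 111)
  bit 0 = 1: r = r^2 * 5 mod 37 = 1^2 * 5 = 1*5 = 5
  bit 1 = 1: r = r^2 * 5 mod 37 = 5^2 * 5 = 25*5 = 14
  bit 2 = 1: r = r^2 * 5 mod 37 = 14^2 * 5 = 11*5 = 18
  -> B = 18
s = B^a = 18^27 mod 37  (bits of 27 = 11011)
  bit 0 = 1: r = r^2 * 18 mod 37 = 1^2 * 18 = 1*18 = 18
  bit 1 = 1: r = r^2 * 18 mod 37 = 18^2 * 18 = 28*18 = 23
  bit 2 = 0: r = r^2 mod 37 = 23^2 = 11
  bit 3 = 1: r = r^2 * 18 mod 37 = 11^2 * 18 = 10*18 = 32
  bit 4 = 1: r = r^2 * 18 mod 37 = 32^2 * 18 = 25*18 = 6
  -> s = B^a = 6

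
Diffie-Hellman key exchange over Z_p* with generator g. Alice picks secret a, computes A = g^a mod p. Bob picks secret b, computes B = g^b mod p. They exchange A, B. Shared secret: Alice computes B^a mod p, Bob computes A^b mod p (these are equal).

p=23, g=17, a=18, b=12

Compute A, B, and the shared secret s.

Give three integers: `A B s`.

Answer: 3 6 3

Derivation:
A = 17^18 mod 23  (bits of 18 = 10010)
  bit 0 = 1: r = r^2 * 17 mod 23 = 1^2 * 17 = 1*17 = 17
  bit 1 = 0: r = r^2 mod 23 = 17^2 = 13
  bit 2 = 0: r = r^2 mod 23 = 13^2 = 8
  bit 3 = 1: r = r^2 * 17 mod 23 = 8^2 * 17 = 18*17 = 7
  bit 4 = 0: r = r^2 mod 23 = 7^2 = 3
  -> A = 3
B = 17^12 mod 23  (bits of 12 = 1100)
  bit 0 = 1: r = r^2 * 17 mod 23 = 1^2 * 17 = 1*17 = 17
  bit 1 = 1: r = r^2 * 17 mod 23 = 17^2 * 17 = 13*17 = 14
  bit 2 = 0: r = r^2 mod 23 = 14^2 = 12
  bit 3 = 0: r = r^2 mod 23 = 12^2 = 6
  -> B = 6
s = B^a = 6^18 mod 23  (bits of 18 = 10010)
  bit 0 = 1: r = r^2 * 6 mod 23 = 1^2 * 6 = 1*6 = 6
  bit 1 = 0: r = r^2 mod 23 = 6^2 = 13
  bit 2 = 0: r = r^2 mod 23 = 13^2 = 8
  bit 3 = 1: r = r^2 * 6 mod 23 = 8^2 * 6 = 18*6 = 16
  bit 4 = 0: r = r^2 mod 23 = 16^2 = 3
  -> s = B^a = 3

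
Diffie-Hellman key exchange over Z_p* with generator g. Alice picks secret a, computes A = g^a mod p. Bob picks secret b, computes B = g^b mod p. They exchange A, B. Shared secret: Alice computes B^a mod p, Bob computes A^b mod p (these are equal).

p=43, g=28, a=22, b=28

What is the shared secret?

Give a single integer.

Answer: 36

Derivation:
A = 28^22 mod 43  (bits of 22 = 10110)
  bit 0 = 1: r = r^2 * 28 mod 43 = 1^2 * 28 = 1*28 = 28
  bit 1 = 0: r = r^2 mod 43 = 28^2 = 10
  bit 2 = 1: r = r^2 * 28 mod 43 = 10^2 * 28 = 14*28 = 5
  bit 3 = 1: r = r^2 * 28 mod 43 = 5^2 * 28 = 25*28 = 12
  bit 4 = 0: r = r^2 mod 43 = 12^2 = 15
  -> A = 15
B = 28^28 mod 43  (bits of 28 = 11100)
  bit 0 = 1: r = r^2 * 28 mod 43 = 1^2 * 28 = 1*28 = 28
  bit 1 = 1: r = r^2 * 28 mod 43 = 28^2 * 28 = 10*28 = 22
  bit 2 = 1: r = r^2 * 28 mod 43 = 22^2 * 28 = 11*28 = 7
  bit 3 = 0: r = r^2 mod 43 = 7^2 = 6
  bit 4 = 0: r = r^2 mod 43 = 6^2 = 36
  -> B = 36
s = B^a = 36^22 mod 43  (bits of 22 = 10110)
  bit 0 = 1: r = r^2 * 36 mod 43 = 1^2 * 36 = 1*36 = 36
  bit 1 = 0: r = r^2 mod 43 = 36^2 = 6
  bit 2 = 1: r = r^2 * 36 mod 43 = 6^2 * 36 = 36*36 = 6
  bit 3 = 1: r = r^2 * 36 mod 43 = 6^2 * 36 = 36*36 = 6
  bit 4 = 0: r = r^2 mod 43 = 6^2 = 36
  -> s = B^a = 36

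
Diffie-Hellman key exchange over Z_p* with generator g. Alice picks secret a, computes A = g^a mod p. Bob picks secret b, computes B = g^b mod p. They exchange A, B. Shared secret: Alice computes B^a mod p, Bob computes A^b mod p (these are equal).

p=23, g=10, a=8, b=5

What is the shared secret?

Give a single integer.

A = 10^8 mod 23  (bits of 8 = 1000)
  bit 0 = 1: r = r^2 * 10 mod 23 = 1^2 * 10 = 1*10 = 10
  bit 1 = 0: r = r^2 mod 23 = 10^2 = 8
  bit 2 = 0: r = r^2 mod 23 = 8^2 = 18
  bit 3 = 0: r = r^2 mod 23 = 18^2 = 2
  -> A = 2
B = 10^5 mod 23  (bits of 5 = 101)
  bit 0 = 1: r = r^2 * 10 mod 23 = 1^2 * 10 = 1*10 = 10
  bit 1 = 0: r = r^2 mod 23 = 10^2 = 8
  bit 2 = 1: r = r^2 * 10 mod 23 = 8^2 * 10 = 18*10 = 19
  -> B = 19
s = B^a = 19^8 mod 23  (bits of 8 = 1000)
  bit 0 = 1: r = r^2 * 19 mod 23 = 1^2 * 19 = 1*19 = 19
  bit 1 = 0: r = r^2 mod 23 = 19^2 = 16
  bit 2 = 0: r = r^2 mod 23 = 16^2 = 3
  bit 3 = 0: r = r^2 mod 23 = 3^2 = 9
  -> s = B^a = 9

Answer: 9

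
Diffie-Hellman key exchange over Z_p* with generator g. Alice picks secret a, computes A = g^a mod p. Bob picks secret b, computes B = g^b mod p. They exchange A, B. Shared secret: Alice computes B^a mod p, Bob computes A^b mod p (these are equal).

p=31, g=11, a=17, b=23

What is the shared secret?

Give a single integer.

A = 11^17 mod 31  (bits of 17 = 10001)
  bit 0 = 1: r = r^2 * 11 mod 31 = 1^2 * 11 = 1*11 = 11
  bit 1 = 0: r = r^2 mod 31 = 11^2 = 28
  bit 2 = 0: r = r^2 mod 31 = 28^2 = 9
  bit 3 = 0: r = r^2 mod 31 = 9^2 = 19
  bit 4 = 1: r = r^2 * 11 mod 31 = 19^2 * 11 = 20*11 = 3
  -> A = 3
B = 11^23 mod 31  (bits of 23 = 10111)
  bit 0 = 1: r = r^2 * 11 mod 31 = 1^2 * 11 = 1*11 = 11
  bit 1 = 0: r = r^2 mod 31 = 11^2 = 28
  bit 2 = 1: r = r^2 * 11 mod 31 = 28^2 * 11 = 9*11 = 6
  bit 3 = 1: r = r^2 * 11 mod 31 = 6^2 * 11 = 5*11 = 24
  bit 4 = 1: r = r^2 * 11 mod 31 = 24^2 * 11 = 18*11 = 12
  -> B = 12
s = B^a = 12^17 mod 31  (bits of 17 = 10001)
  bit 0 = 1: r = r^2 * 12 mod 31 = 1^2 * 12 = 1*12 = 12
  bit 1 = 0: r = r^2 mod 31 = 12^2 = 20
  bit 2 = 0: r = r^2 mod 31 = 20^2 = 28
  bit 3 = 0: r = r^2 mod 31 = 28^2 = 9
  bit 4 = 1: r = r^2 * 12 mod 31 = 9^2 * 12 = 19*12 = 11
  -> s = B^a = 11

Answer: 11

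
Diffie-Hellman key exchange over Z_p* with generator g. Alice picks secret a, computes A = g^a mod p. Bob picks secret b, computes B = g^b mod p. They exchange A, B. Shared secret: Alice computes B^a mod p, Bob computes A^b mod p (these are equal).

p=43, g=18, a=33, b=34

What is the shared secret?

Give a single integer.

A = 18^33 mod 43  (bits of 33 = 100001)
  bit 0 = 1: r = r^2 * 18 mod 43 = 1^2 * 18 = 1*18 = 18
  bit 1 = 0: r = r^2 mod 43 = 18^2 = 23
  bit 2 = 0: r = r^2 mod 43 = 23^2 = 13
  bit 3 = 0: r = r^2 mod 43 = 13^2 = 40
  bit 4 = 0: r = r^2 mod 43 = 40^2 = 9
  bit 5 = 1: r = r^2 * 18 mod 43 = 9^2 * 18 = 38*18 = 39
  -> A = 39
B = 18^34 mod 43  (bits of 34 = 100010)
  bit 0 = 1: r = r^2 * 18 mod 43 = 1^2 * 18 = 1*18 = 18
  bit 1 = 0: r = r^2 mod 43 = 18^2 = 23
  bit 2 = 0: r = r^2 mod 43 = 23^2 = 13
  bit 3 = 0: r = r^2 mod 43 = 13^2 = 40
  bit 4 = 1: r = r^2 * 18 mod 43 = 40^2 * 18 = 9*18 = 33
  bit 5 = 0: r = r^2 mod 43 = 33^2 = 14
  -> B = 14
s = B^a = 14^33 mod 43  (bits of 33 = 100001)
  bit 0 = 1: r = r^2 * 14 mod 43 = 1^2 * 14 = 1*14 = 14
  bit 1 = 0: r = r^2 mod 43 = 14^2 = 24
  bit 2 = 0: r = r^2 mod 43 = 24^2 = 17
  bit 3 = 0: r = r^2 mod 43 = 17^2 = 31
  bit 4 = 0: r = r^2 mod 43 = 31^2 = 15
  bit 5 = 1: r = r^2 * 14 mod 43 = 15^2 * 14 = 10*14 = 11
  -> s = B^a = 11

Answer: 11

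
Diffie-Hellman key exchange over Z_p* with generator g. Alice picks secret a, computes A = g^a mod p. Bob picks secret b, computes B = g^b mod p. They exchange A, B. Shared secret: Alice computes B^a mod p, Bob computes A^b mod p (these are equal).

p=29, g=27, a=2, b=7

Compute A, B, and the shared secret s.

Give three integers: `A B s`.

Answer: 4 17 28

Derivation:
A = 27^2 mod 29  (bits of 2 = 10)
  bit 0 = 1: r = r^2 * 27 mod 29 = 1^2 * 27 = 1*27 = 27
  bit 1 = 0: r = r^2 mod 29 = 27^2 = 4
  -> A = 4
B = 27^7 mod 29  (bits of 7 = 111)
  bit 0 = 1: r = r^2 * 27 mod 29 = 1^2 * 27 = 1*27 = 27
  bit 1 = 1: r = r^2 * 27 mod 29 = 27^2 * 27 = 4*27 = 21
  bit 2 = 1: r = r^2 * 27 mod 29 = 21^2 * 27 = 6*27 = 17
  -> B = 17
s = B^a = 17^2 mod 29  (bits of 2 = 10)
  bit 0 = 1: r = r^2 * 17 mod 29 = 1^2 * 17 = 1*17 = 17
  bit 1 = 0: r = r^2 mod 29 = 17^2 = 28
  -> s = B^a = 28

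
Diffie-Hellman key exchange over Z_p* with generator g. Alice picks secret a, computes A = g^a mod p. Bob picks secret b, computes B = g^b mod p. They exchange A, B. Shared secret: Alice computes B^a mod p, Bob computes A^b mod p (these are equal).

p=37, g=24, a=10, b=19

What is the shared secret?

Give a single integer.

A = 24^10 mod 37  (bits of 10 = 1010)
  bit 0 = 1: r = r^2 * 24 mod 37 = 1^2 * 24 = 1*24 = 24
  bit 1 = 0: r = r^2 mod 37 = 24^2 = 21
  bit 2 = 1: r = r^2 * 24 mod 37 = 21^2 * 24 = 34*24 = 2
  bit 3 = 0: r = r^2 mod 37 = 2^2 = 4
  -> A = 4
B = 24^19 mod 37  (bits of 19 = 10011)
  bit 0 = 1: r = r^2 * 24 mod 37 = 1^2 * 24 = 1*24 = 24
  bit 1 = 0: r = r^2 mod 37 = 24^2 = 21
  bit 2 = 0: r = r^2 mod 37 = 21^2 = 34
  bit 3 = 1: r = r^2 * 24 mod 37 = 34^2 * 24 = 9*24 = 31
  bit 4 = 1: r = r^2 * 24 mod 37 = 31^2 * 24 = 36*24 = 13
  -> B = 13
s = B^a = 13^10 mod 37  (bits of 10 = 1010)
  bit 0 = 1: r = r^2 * 13 mod 37 = 1^2 * 13 = 1*13 = 13
  bit 1 = 0: r = r^2 mod 37 = 13^2 = 21
  bit 2 = 1: r = r^2 * 13 mod 37 = 21^2 * 13 = 34*13 = 35
  bit 3 = 0: r = r^2 mod 37 = 35^2 = 4
  -> s = B^a = 4

Answer: 4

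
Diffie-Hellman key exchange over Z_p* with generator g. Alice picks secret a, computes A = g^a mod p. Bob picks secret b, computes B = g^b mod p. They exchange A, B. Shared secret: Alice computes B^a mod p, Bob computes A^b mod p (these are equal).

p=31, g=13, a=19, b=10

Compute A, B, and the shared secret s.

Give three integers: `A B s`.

A = 13^19 mod 31  (bits of 19 = 10011)
  bit 0 = 1: r = r^2 * 13 mod 31 = 1^2 * 13 = 1*13 = 13
  bit 1 = 0: r = r^2 mod 31 = 13^2 = 14
  bit 2 = 0: r = r^2 mod 31 = 14^2 = 10
  bit 3 = 1: r = r^2 * 13 mod 31 = 10^2 * 13 = 7*13 = 29
  bit 4 = 1: r = r^2 * 13 mod 31 = 29^2 * 13 = 4*13 = 21
  -> A = 21
B = 13^10 mod 31  (bits of 10 = 1010)
  bit 0 = 1: r = r^2 * 13 mod 31 = 1^2 * 13 = 1*13 = 13
  bit 1 = 0: r = r^2 mod 31 = 13^2 = 14
  bit 2 = 1: r = r^2 * 13 mod 31 = 14^2 * 13 = 10*13 = 6
  bit 3 = 0: r = r^2 mod 31 = 6^2 = 5
  -> B = 5
s = B^a = 5^19 mod 31  (bits of 19 = 10011)
  bit 0 = 1: r = r^2 * 5 mod 31 = 1^2 * 5 = 1*5 = 5
  bit 1 = 0: r = r^2 mod 31 = 5^2 = 25
  bit 2 = 0: r = r^2 mod 31 = 25^2 = 5
  bit 3 = 1: r = r^2 * 5 mod 31 = 5^2 * 5 = 25*5 = 1
  bit 4 = 1: r = r^2 * 5 mod 31 = 1^2 * 5 = 1*5 = 5
  -> s = B^a = 5

Answer: 21 5 5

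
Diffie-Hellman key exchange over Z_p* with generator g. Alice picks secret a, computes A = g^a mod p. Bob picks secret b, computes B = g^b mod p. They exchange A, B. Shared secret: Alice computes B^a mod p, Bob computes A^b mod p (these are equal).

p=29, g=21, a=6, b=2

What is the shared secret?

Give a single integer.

Answer: 24

Derivation:
A = 21^6 mod 29  (bits of 6 = 110)
  bit 0 = 1: r = r^2 * 21 mod 29 = 1^2 * 21 = 1*21 = 21
  bit 1 = 1: r = r^2 * 21 mod 29 = 21^2 * 21 = 6*21 = 10
  bit 2 = 0: r = r^2 mod 29 = 10^2 = 13
  -> A = 13
B = 21^2 mod 29  (bits of 2 = 10)
  bit 0 = 1: r = r^2 * 21 mod 29 = 1^2 * 21 = 1*21 = 21
  bit 1 = 0: r = r^2 mod 29 = 21^2 = 6
  -> B = 6
s = B^a = 6^6 mod 29  (bits of 6 = 110)
  bit 0 = 1: r = r^2 * 6 mod 29 = 1^2 * 6 = 1*6 = 6
  bit 1 = 1: r = r^2 * 6 mod 29 = 6^2 * 6 = 7*6 = 13
  bit 2 = 0: r = r^2 mod 29 = 13^2 = 24
  -> s = B^a = 24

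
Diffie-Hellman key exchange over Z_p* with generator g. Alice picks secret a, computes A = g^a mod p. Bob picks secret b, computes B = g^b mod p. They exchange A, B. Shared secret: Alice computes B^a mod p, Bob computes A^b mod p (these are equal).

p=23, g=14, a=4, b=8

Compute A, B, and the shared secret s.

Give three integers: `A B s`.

Answer: 6 13 18

Derivation:
A = 14^4 mod 23  (bits of 4 = 100)
  bit 0 = 1: r = r^2 * 14 mod 23 = 1^2 * 14 = 1*14 = 14
  bit 1 = 0: r = r^2 mod 23 = 14^2 = 12
  bit 2 = 0: r = r^2 mod 23 = 12^2 = 6
  -> A = 6
B = 14^8 mod 23  (bits of 8 = 1000)
  bit 0 = 1: r = r^2 * 14 mod 23 = 1^2 * 14 = 1*14 = 14
  bit 1 = 0: r = r^2 mod 23 = 14^2 = 12
  bit 2 = 0: r = r^2 mod 23 = 12^2 = 6
  bit 3 = 0: r = r^2 mod 23 = 6^2 = 13
  -> B = 13
s = B^a = 13^4 mod 23  (bits of 4 = 100)
  bit 0 = 1: r = r^2 * 13 mod 23 = 1^2 * 13 = 1*13 = 13
  bit 1 = 0: r = r^2 mod 23 = 13^2 = 8
  bit 2 = 0: r = r^2 mod 23 = 8^2 = 18
  -> s = B^a = 18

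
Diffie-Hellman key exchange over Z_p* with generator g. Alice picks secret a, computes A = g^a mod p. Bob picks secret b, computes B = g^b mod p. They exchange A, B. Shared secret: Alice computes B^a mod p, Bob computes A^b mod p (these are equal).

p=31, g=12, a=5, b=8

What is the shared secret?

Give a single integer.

Answer: 25

Derivation:
A = 12^5 mod 31  (bits of 5 = 101)
  bit 0 = 1: r = r^2 * 12 mod 31 = 1^2 * 12 = 1*12 = 12
  bit 1 = 0: r = r^2 mod 31 = 12^2 = 20
  bit 2 = 1: r = r^2 * 12 mod 31 = 20^2 * 12 = 28*12 = 26
  -> A = 26
B = 12^8 mod 31  (bits of 8 = 1000)
  bit 0 = 1: r = r^2 * 12 mod 31 = 1^2 * 12 = 1*12 = 12
  bit 1 = 0: r = r^2 mod 31 = 12^2 = 20
  bit 2 = 0: r = r^2 mod 31 = 20^2 = 28
  bit 3 = 0: r = r^2 mod 31 = 28^2 = 9
  -> B = 9
s = B^a = 9^5 mod 31  (bits of 5 = 101)
  bit 0 = 1: r = r^2 * 9 mod 31 = 1^2 * 9 = 1*9 = 9
  bit 1 = 0: r = r^2 mod 31 = 9^2 = 19
  bit 2 = 1: r = r^2 * 9 mod 31 = 19^2 * 9 = 20*9 = 25
  -> s = B^a = 25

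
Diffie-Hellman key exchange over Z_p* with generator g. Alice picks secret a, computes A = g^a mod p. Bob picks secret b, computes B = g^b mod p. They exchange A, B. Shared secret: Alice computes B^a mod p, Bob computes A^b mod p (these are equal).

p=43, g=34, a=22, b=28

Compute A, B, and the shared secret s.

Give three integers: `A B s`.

A = 34^22 mod 43  (bits of 22 = 10110)
  bit 0 = 1: r = r^2 * 34 mod 43 = 1^2 * 34 = 1*34 = 34
  bit 1 = 0: r = r^2 mod 43 = 34^2 = 38
  bit 2 = 1: r = r^2 * 34 mod 43 = 38^2 * 34 = 25*34 = 33
  bit 3 = 1: r = r^2 * 34 mod 43 = 33^2 * 34 = 14*34 = 3
  bit 4 = 0: r = r^2 mod 43 = 3^2 = 9
  -> A = 9
B = 34^28 mod 43  (bits of 28 = 11100)
  bit 0 = 1: r = r^2 * 34 mod 43 = 1^2 * 34 = 1*34 = 34
  bit 1 = 1: r = r^2 * 34 mod 43 = 34^2 * 34 = 38*34 = 2
  bit 2 = 1: r = r^2 * 34 mod 43 = 2^2 * 34 = 4*34 = 7
  bit 3 = 0: r = r^2 mod 43 = 7^2 = 6
  bit 4 = 0: r = r^2 mod 43 = 6^2 = 36
  -> B = 36
s = B^a = 36^22 mod 43  (bits of 22 = 10110)
  bit 0 = 1: r = r^2 * 36 mod 43 = 1^2 * 36 = 1*36 = 36
  bit 1 = 0: r = r^2 mod 43 = 36^2 = 6
  bit 2 = 1: r = r^2 * 36 mod 43 = 6^2 * 36 = 36*36 = 6
  bit 3 = 1: r = r^2 * 36 mod 43 = 6^2 * 36 = 36*36 = 6
  bit 4 = 0: r = r^2 mod 43 = 6^2 = 36
  -> s = B^a = 36

Answer: 9 36 36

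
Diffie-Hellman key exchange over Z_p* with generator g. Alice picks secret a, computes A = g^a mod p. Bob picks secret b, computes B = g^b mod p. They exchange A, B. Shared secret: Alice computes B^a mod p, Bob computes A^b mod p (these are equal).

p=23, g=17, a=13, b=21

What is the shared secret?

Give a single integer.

Answer: 7

Derivation:
A = 17^13 mod 23  (bits of 13 = 1101)
  bit 0 = 1: r = r^2 * 17 mod 23 = 1^2 * 17 = 1*17 = 17
  bit 1 = 1: r = r^2 * 17 mod 23 = 17^2 * 17 = 13*17 = 14
  bit 2 = 0: r = r^2 mod 23 = 14^2 = 12
  bit 3 = 1: r = r^2 * 17 mod 23 = 12^2 * 17 = 6*17 = 10
  -> A = 10
B = 17^21 mod 23  (bits of 21 = 10101)
  bit 0 = 1: r = r^2 * 17 mod 23 = 1^2 * 17 = 1*17 = 17
  bit 1 = 0: r = r^2 mod 23 = 17^2 = 13
  bit 2 = 1: r = r^2 * 17 mod 23 = 13^2 * 17 = 8*17 = 21
  bit 3 = 0: r = r^2 mod 23 = 21^2 = 4
  bit 4 = 1: r = r^2 * 17 mod 23 = 4^2 * 17 = 16*17 = 19
  -> B = 19
s = B^a = 19^13 mod 23  (bits of 13 = 1101)
  bit 0 = 1: r = r^2 * 19 mod 23 = 1^2 * 19 = 1*19 = 19
  bit 1 = 1: r = r^2 * 19 mod 23 = 19^2 * 19 = 16*19 = 5
  bit 2 = 0: r = r^2 mod 23 = 5^2 = 2
  bit 3 = 1: r = r^2 * 19 mod 23 = 2^2 * 19 = 4*19 = 7
  -> s = B^a = 7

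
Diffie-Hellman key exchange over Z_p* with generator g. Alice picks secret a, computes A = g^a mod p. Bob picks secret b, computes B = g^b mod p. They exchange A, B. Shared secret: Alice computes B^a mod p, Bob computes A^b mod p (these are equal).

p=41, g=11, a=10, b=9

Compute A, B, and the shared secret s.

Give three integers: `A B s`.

A = 11^10 mod 41  (bits of 10 = 1010)
  bit 0 = 1: r = r^2 * 11 mod 41 = 1^2 * 11 = 1*11 = 11
  bit 1 = 0: r = r^2 mod 41 = 11^2 = 39
  bit 2 = 1: r = r^2 * 11 mod 41 = 39^2 * 11 = 4*11 = 3
  bit 3 = 0: r = r^2 mod 41 = 3^2 = 9
  -> A = 9
B = 11^9 mod 41  (bits of 9 = 1001)
  bit 0 = 1: r = r^2 * 11 mod 41 = 1^2 * 11 = 1*11 = 11
  bit 1 = 0: r = r^2 mod 41 = 11^2 = 39
  bit 2 = 0: r = r^2 mod 41 = 39^2 = 4
  bit 3 = 1: r = r^2 * 11 mod 41 = 4^2 * 11 = 16*11 = 12
  -> B = 12
s = B^a = 12^10 mod 41  (bits of 10 = 1010)
  bit 0 = 1: r = r^2 * 12 mod 41 = 1^2 * 12 = 1*12 = 12
  bit 1 = 0: r = r^2 mod 41 = 12^2 = 21
  bit 2 = 1: r = r^2 * 12 mod 41 = 21^2 * 12 = 31*12 = 3
  bit 3 = 0: r = r^2 mod 41 = 3^2 = 9
  -> s = B^a = 9

Answer: 9 12 9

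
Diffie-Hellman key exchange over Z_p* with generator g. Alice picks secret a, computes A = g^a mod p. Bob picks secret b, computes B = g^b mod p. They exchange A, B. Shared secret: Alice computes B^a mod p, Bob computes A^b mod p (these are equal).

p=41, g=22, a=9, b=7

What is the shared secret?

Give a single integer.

Answer: 12

Derivation:
A = 22^9 mod 41  (bits of 9 = 1001)
  bit 0 = 1: r = r^2 * 22 mod 41 = 1^2 * 22 = 1*22 = 22
  bit 1 = 0: r = r^2 mod 41 = 22^2 = 33
  bit 2 = 0: r = r^2 mod 41 = 33^2 = 23
  bit 3 = 1: r = r^2 * 22 mod 41 = 23^2 * 22 = 37*22 = 35
  -> A = 35
B = 22^7 mod 41  (bits of 7 = 111)
  bit 0 = 1: r = r^2 * 22 mod 41 = 1^2 * 22 = 1*22 = 22
  bit 1 = 1: r = r^2 * 22 mod 41 = 22^2 * 22 = 33*22 = 29
  bit 2 = 1: r = r^2 * 22 mod 41 = 29^2 * 22 = 21*22 = 11
  -> B = 11
s = B^a = 11^9 mod 41  (bits of 9 = 1001)
  bit 0 = 1: r = r^2 * 11 mod 41 = 1^2 * 11 = 1*11 = 11
  bit 1 = 0: r = r^2 mod 41 = 11^2 = 39
  bit 2 = 0: r = r^2 mod 41 = 39^2 = 4
  bit 3 = 1: r = r^2 * 11 mod 41 = 4^2 * 11 = 16*11 = 12
  -> s = B^a = 12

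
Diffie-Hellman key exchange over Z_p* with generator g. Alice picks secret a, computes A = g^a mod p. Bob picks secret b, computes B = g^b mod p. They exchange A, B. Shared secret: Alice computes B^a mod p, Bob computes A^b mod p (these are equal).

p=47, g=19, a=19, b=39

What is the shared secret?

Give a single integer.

Answer: 45

Derivation:
A = 19^19 mod 47  (bits of 19 = 10011)
  bit 0 = 1: r = r^2 * 19 mod 47 = 1^2 * 19 = 1*19 = 19
  bit 1 = 0: r = r^2 mod 47 = 19^2 = 32
  bit 2 = 0: r = r^2 mod 47 = 32^2 = 37
  bit 3 = 1: r = r^2 * 19 mod 47 = 37^2 * 19 = 6*19 = 20
  bit 4 = 1: r = r^2 * 19 mod 47 = 20^2 * 19 = 24*19 = 33
  -> A = 33
B = 19^39 mod 47  (bits of 39 = 100111)
  bit 0 = 1: r = r^2 * 19 mod 47 = 1^2 * 19 = 1*19 = 19
  bit 1 = 0: r = r^2 mod 47 = 19^2 = 32
  bit 2 = 0: r = r^2 mod 47 = 32^2 = 37
  bit 3 = 1: r = r^2 * 19 mod 47 = 37^2 * 19 = 6*19 = 20
  bit 4 = 1: r = r^2 * 19 mod 47 = 20^2 * 19 = 24*19 = 33
  bit 5 = 1: r = r^2 * 19 mod 47 = 33^2 * 19 = 8*19 = 11
  -> B = 11
s = B^a = 11^19 mod 47  (bits of 19 = 10011)
  bit 0 = 1: r = r^2 * 11 mod 47 = 1^2 * 11 = 1*11 = 11
  bit 1 = 0: r = r^2 mod 47 = 11^2 = 27
  bit 2 = 0: r = r^2 mod 47 = 27^2 = 24
  bit 3 = 1: r = r^2 * 11 mod 47 = 24^2 * 11 = 12*11 = 38
  bit 4 = 1: r = r^2 * 11 mod 47 = 38^2 * 11 = 34*11 = 45
  -> s = B^a = 45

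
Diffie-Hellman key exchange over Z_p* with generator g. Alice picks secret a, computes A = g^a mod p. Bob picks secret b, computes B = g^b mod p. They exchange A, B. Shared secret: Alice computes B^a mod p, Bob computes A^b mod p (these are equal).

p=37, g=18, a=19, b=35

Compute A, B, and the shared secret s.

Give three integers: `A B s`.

Answer: 19 35 2

Derivation:
A = 18^19 mod 37  (bits of 19 = 10011)
  bit 0 = 1: r = r^2 * 18 mod 37 = 1^2 * 18 = 1*18 = 18
  bit 1 = 0: r = r^2 mod 37 = 18^2 = 28
  bit 2 = 0: r = r^2 mod 37 = 28^2 = 7
  bit 3 = 1: r = r^2 * 18 mod 37 = 7^2 * 18 = 12*18 = 31
  bit 4 = 1: r = r^2 * 18 mod 37 = 31^2 * 18 = 36*18 = 19
  -> A = 19
B = 18^35 mod 37  (bits of 35 = 100011)
  bit 0 = 1: r = r^2 * 18 mod 37 = 1^2 * 18 = 1*18 = 18
  bit 1 = 0: r = r^2 mod 37 = 18^2 = 28
  bit 2 = 0: r = r^2 mod 37 = 28^2 = 7
  bit 3 = 0: r = r^2 mod 37 = 7^2 = 12
  bit 4 = 1: r = r^2 * 18 mod 37 = 12^2 * 18 = 33*18 = 2
  bit 5 = 1: r = r^2 * 18 mod 37 = 2^2 * 18 = 4*18 = 35
  -> B = 35
s = B^a = 35^19 mod 37  (bits of 19 = 10011)
  bit 0 = 1: r = r^2 * 35 mod 37 = 1^2 * 35 = 1*35 = 35
  bit 1 = 0: r = r^2 mod 37 = 35^2 = 4
  bit 2 = 0: r = r^2 mod 37 = 4^2 = 16
  bit 3 = 1: r = r^2 * 35 mod 37 = 16^2 * 35 = 34*35 = 6
  bit 4 = 1: r = r^2 * 35 mod 37 = 6^2 * 35 = 36*35 = 2
  -> s = B^a = 2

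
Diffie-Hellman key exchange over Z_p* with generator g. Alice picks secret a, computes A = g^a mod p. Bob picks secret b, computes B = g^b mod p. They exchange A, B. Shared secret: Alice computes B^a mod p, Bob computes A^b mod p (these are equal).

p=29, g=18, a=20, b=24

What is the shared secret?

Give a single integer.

Answer: 25

Derivation:
A = 18^20 mod 29  (bits of 20 = 10100)
  bit 0 = 1: r = r^2 * 18 mod 29 = 1^2 * 18 = 1*18 = 18
  bit 1 = 0: r = r^2 mod 29 = 18^2 = 5
  bit 2 = 1: r = r^2 * 18 mod 29 = 5^2 * 18 = 25*18 = 15
  bit 3 = 0: r = r^2 mod 29 = 15^2 = 22
  bit 4 = 0: r = r^2 mod 29 = 22^2 = 20
  -> A = 20
B = 18^24 mod 29  (bits of 24 = 11000)
  bit 0 = 1: r = r^2 * 18 mod 29 = 1^2 * 18 = 1*18 = 18
  bit 1 = 1: r = r^2 * 18 mod 29 = 18^2 * 18 = 5*18 = 3
  bit 2 = 0: r = r^2 mod 29 = 3^2 = 9
  bit 3 = 0: r = r^2 mod 29 = 9^2 = 23
  bit 4 = 0: r = r^2 mod 29 = 23^2 = 7
  -> B = 7
s = B^a = 7^20 mod 29  (bits of 20 = 10100)
  bit 0 = 1: r = r^2 * 7 mod 29 = 1^2 * 7 = 1*7 = 7
  bit 1 = 0: r = r^2 mod 29 = 7^2 = 20
  bit 2 = 1: r = r^2 * 7 mod 29 = 20^2 * 7 = 23*7 = 16
  bit 3 = 0: r = r^2 mod 29 = 16^2 = 24
  bit 4 = 0: r = r^2 mod 29 = 24^2 = 25
  -> s = B^a = 25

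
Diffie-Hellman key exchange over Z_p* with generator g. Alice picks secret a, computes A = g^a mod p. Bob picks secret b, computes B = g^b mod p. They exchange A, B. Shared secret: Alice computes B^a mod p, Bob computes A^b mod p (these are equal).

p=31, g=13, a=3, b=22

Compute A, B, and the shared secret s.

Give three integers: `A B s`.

A = 13^3 mod 31  (bits of 3 = 11)
  bit 0 = 1: r = r^2 * 13 mod 31 = 1^2 * 13 = 1*13 = 13
  bit 1 = 1: r = r^2 * 13 mod 31 = 13^2 * 13 = 14*13 = 27
  -> A = 27
B = 13^22 mod 31  (bits of 22 = 10110)
  bit 0 = 1: r = r^2 * 13 mod 31 = 1^2 * 13 = 1*13 = 13
  bit 1 = 0: r = r^2 mod 31 = 13^2 = 14
  bit 2 = 1: r = r^2 * 13 mod 31 = 14^2 * 13 = 10*13 = 6
  bit 3 = 1: r = r^2 * 13 mod 31 = 6^2 * 13 = 5*13 = 3
  bit 4 = 0: r = r^2 mod 31 = 3^2 = 9
  -> B = 9
s = B^a = 9^3 mod 31  (bits of 3 = 11)
  bit 0 = 1: r = r^2 * 9 mod 31 = 1^2 * 9 = 1*9 = 9
  bit 1 = 1: r = r^2 * 9 mod 31 = 9^2 * 9 = 19*9 = 16
  -> s = B^a = 16

Answer: 27 9 16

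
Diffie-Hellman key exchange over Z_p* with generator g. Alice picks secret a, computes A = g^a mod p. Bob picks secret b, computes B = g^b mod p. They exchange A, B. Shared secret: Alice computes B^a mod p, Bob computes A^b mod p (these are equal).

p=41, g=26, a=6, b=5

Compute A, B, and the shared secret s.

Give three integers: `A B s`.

Answer: 5 27 9

Derivation:
A = 26^6 mod 41  (bits of 6 = 110)
  bit 0 = 1: r = r^2 * 26 mod 41 = 1^2 * 26 = 1*26 = 26
  bit 1 = 1: r = r^2 * 26 mod 41 = 26^2 * 26 = 20*26 = 28
  bit 2 = 0: r = r^2 mod 41 = 28^2 = 5
  -> A = 5
B = 26^5 mod 41  (bits of 5 = 101)
  bit 0 = 1: r = r^2 * 26 mod 41 = 1^2 * 26 = 1*26 = 26
  bit 1 = 0: r = r^2 mod 41 = 26^2 = 20
  bit 2 = 1: r = r^2 * 26 mod 41 = 20^2 * 26 = 31*26 = 27
  -> B = 27
s = B^a = 27^6 mod 41  (bits of 6 = 110)
  bit 0 = 1: r = r^2 * 27 mod 41 = 1^2 * 27 = 1*27 = 27
  bit 1 = 1: r = r^2 * 27 mod 41 = 27^2 * 27 = 32*27 = 3
  bit 2 = 0: r = r^2 mod 41 = 3^2 = 9
  -> s = B^a = 9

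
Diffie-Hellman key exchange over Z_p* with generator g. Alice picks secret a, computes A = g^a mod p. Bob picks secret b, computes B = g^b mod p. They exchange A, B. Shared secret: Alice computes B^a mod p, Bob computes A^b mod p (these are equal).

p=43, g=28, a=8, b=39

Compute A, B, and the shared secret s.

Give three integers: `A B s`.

A = 28^8 mod 43  (bits of 8 = 1000)
  bit 0 = 1: r = r^2 * 28 mod 43 = 1^2 * 28 = 1*28 = 28
  bit 1 = 0: r = r^2 mod 43 = 28^2 = 10
  bit 2 = 0: r = r^2 mod 43 = 10^2 = 14
  bit 3 = 0: r = r^2 mod 43 = 14^2 = 24
  -> A = 24
B = 28^39 mod 43  (bits of 39 = 100111)
  bit 0 = 1: r = r^2 * 28 mod 43 = 1^2 * 28 = 1*28 = 28
  bit 1 = 0: r = r^2 mod 43 = 28^2 = 10
  bit 2 = 0: r = r^2 mod 43 = 10^2 = 14
  bit 3 = 1: r = r^2 * 28 mod 43 = 14^2 * 28 = 24*28 = 27
  bit 4 = 1: r = r^2 * 28 mod 43 = 27^2 * 28 = 41*28 = 30
  bit 5 = 1: r = r^2 * 28 mod 43 = 30^2 * 28 = 40*28 = 2
  -> B = 2
s = B^a = 2^8 mod 43  (bits of 8 = 1000)
  bit 0 = 1: r = r^2 * 2 mod 43 = 1^2 * 2 = 1*2 = 2
  bit 1 = 0: r = r^2 mod 43 = 2^2 = 4
  bit 2 = 0: r = r^2 mod 43 = 4^2 = 16
  bit 3 = 0: r = r^2 mod 43 = 16^2 = 41
  -> s = B^a = 41

Answer: 24 2 41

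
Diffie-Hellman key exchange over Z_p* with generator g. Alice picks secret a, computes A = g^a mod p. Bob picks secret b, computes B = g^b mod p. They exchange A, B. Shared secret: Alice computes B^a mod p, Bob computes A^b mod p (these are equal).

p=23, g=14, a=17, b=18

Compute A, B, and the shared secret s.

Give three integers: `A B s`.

Answer: 20 4 2

Derivation:
A = 14^17 mod 23  (bits of 17 = 10001)
  bit 0 = 1: r = r^2 * 14 mod 23 = 1^2 * 14 = 1*14 = 14
  bit 1 = 0: r = r^2 mod 23 = 14^2 = 12
  bit 2 = 0: r = r^2 mod 23 = 12^2 = 6
  bit 3 = 0: r = r^2 mod 23 = 6^2 = 13
  bit 4 = 1: r = r^2 * 14 mod 23 = 13^2 * 14 = 8*14 = 20
  -> A = 20
B = 14^18 mod 23  (bits of 18 = 10010)
  bit 0 = 1: r = r^2 * 14 mod 23 = 1^2 * 14 = 1*14 = 14
  bit 1 = 0: r = r^2 mod 23 = 14^2 = 12
  bit 2 = 0: r = r^2 mod 23 = 12^2 = 6
  bit 3 = 1: r = r^2 * 14 mod 23 = 6^2 * 14 = 13*14 = 21
  bit 4 = 0: r = r^2 mod 23 = 21^2 = 4
  -> B = 4
s = B^a = 4^17 mod 23  (bits of 17 = 10001)
  bit 0 = 1: r = r^2 * 4 mod 23 = 1^2 * 4 = 1*4 = 4
  bit 1 = 0: r = r^2 mod 23 = 4^2 = 16
  bit 2 = 0: r = r^2 mod 23 = 16^2 = 3
  bit 3 = 0: r = r^2 mod 23 = 3^2 = 9
  bit 4 = 1: r = r^2 * 4 mod 23 = 9^2 * 4 = 12*4 = 2
  -> s = B^a = 2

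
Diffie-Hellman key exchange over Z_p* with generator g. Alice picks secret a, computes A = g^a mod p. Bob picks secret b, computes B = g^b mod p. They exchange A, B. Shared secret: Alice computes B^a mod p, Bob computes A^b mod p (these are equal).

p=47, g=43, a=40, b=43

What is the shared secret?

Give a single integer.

A = 43^40 mod 47  (bits of 40 = 101000)
  bit 0 = 1: r = r^2 * 43 mod 47 = 1^2 * 43 = 1*43 = 43
  bit 1 = 0: r = r^2 mod 47 = 43^2 = 16
  bit 2 = 1: r = r^2 * 43 mod 47 = 16^2 * 43 = 21*43 = 10
  bit 3 = 0: r = r^2 mod 47 = 10^2 = 6
  bit 4 = 0: r = r^2 mod 47 = 6^2 = 36
  bit 5 = 0: r = r^2 mod 47 = 36^2 = 27
  -> A = 27
B = 43^43 mod 47  (bits of 43 = 101011)
  bit 0 = 1: r = r^2 * 43 mod 47 = 1^2 * 43 = 1*43 = 43
  bit 1 = 0: r = r^2 mod 47 = 43^2 = 16
  bit 2 = 1: r = r^2 * 43 mod 47 = 16^2 * 43 = 21*43 = 10
  bit 3 = 0: r = r^2 mod 47 = 10^2 = 6
  bit 4 = 1: r = r^2 * 43 mod 47 = 6^2 * 43 = 36*43 = 44
  bit 5 = 1: r = r^2 * 43 mod 47 = 44^2 * 43 = 9*43 = 11
  -> B = 11
s = B^a = 11^40 mod 47  (bits of 40 = 101000)
  bit 0 = 1: r = r^2 * 11 mod 47 = 1^2 * 11 = 1*11 = 11
  bit 1 = 0: r = r^2 mod 47 = 11^2 = 27
  bit 2 = 1: r = r^2 * 11 mod 47 = 27^2 * 11 = 24*11 = 29
  bit 3 = 0: r = r^2 mod 47 = 29^2 = 42
  bit 4 = 0: r = r^2 mod 47 = 42^2 = 25
  bit 5 = 0: r = r^2 mod 47 = 25^2 = 14
  -> s = B^a = 14

Answer: 14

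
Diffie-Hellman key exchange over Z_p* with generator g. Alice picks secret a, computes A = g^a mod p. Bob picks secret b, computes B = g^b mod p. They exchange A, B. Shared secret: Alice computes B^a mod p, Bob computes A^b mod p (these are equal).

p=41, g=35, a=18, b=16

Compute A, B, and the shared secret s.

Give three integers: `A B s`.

Answer: 33 18 10

Derivation:
A = 35^18 mod 41  (bits of 18 = 10010)
  bit 0 = 1: r = r^2 * 35 mod 41 = 1^2 * 35 = 1*35 = 35
  bit 1 = 0: r = r^2 mod 41 = 35^2 = 36
  bit 2 = 0: r = r^2 mod 41 = 36^2 = 25
  bit 3 = 1: r = r^2 * 35 mod 41 = 25^2 * 35 = 10*35 = 22
  bit 4 = 0: r = r^2 mod 41 = 22^2 = 33
  -> A = 33
B = 35^16 mod 41  (bits of 16 = 10000)
  bit 0 = 1: r = r^2 * 35 mod 41 = 1^2 * 35 = 1*35 = 35
  bit 1 = 0: r = r^2 mod 41 = 35^2 = 36
  bit 2 = 0: r = r^2 mod 41 = 36^2 = 25
  bit 3 = 0: r = r^2 mod 41 = 25^2 = 10
  bit 4 = 0: r = r^2 mod 41 = 10^2 = 18
  -> B = 18
s = B^a = 18^18 mod 41  (bits of 18 = 10010)
  bit 0 = 1: r = r^2 * 18 mod 41 = 1^2 * 18 = 1*18 = 18
  bit 1 = 0: r = r^2 mod 41 = 18^2 = 37
  bit 2 = 0: r = r^2 mod 41 = 37^2 = 16
  bit 3 = 1: r = r^2 * 18 mod 41 = 16^2 * 18 = 10*18 = 16
  bit 4 = 0: r = r^2 mod 41 = 16^2 = 10
  -> s = B^a = 10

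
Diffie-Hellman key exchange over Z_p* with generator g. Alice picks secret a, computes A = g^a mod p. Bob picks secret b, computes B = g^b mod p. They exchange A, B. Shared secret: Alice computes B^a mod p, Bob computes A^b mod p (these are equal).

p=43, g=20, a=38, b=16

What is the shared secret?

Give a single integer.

Answer: 15

Derivation:
A = 20^38 mod 43  (bits of 38 = 100110)
  bit 0 = 1: r = r^2 * 20 mod 43 = 1^2 * 20 = 1*20 = 20
  bit 1 = 0: r = r^2 mod 43 = 20^2 = 13
  bit 2 = 0: r = r^2 mod 43 = 13^2 = 40
  bit 3 = 1: r = r^2 * 20 mod 43 = 40^2 * 20 = 9*20 = 8
  bit 4 = 1: r = r^2 * 20 mod 43 = 8^2 * 20 = 21*20 = 33
  bit 5 = 0: r = r^2 mod 43 = 33^2 = 14
  -> A = 14
B = 20^16 mod 43  (bits of 16 = 10000)
  bit 0 = 1: r = r^2 * 20 mod 43 = 1^2 * 20 = 1*20 = 20
  bit 1 = 0: r = r^2 mod 43 = 20^2 = 13
  bit 2 = 0: r = r^2 mod 43 = 13^2 = 40
  bit 3 = 0: r = r^2 mod 43 = 40^2 = 9
  bit 4 = 0: r = r^2 mod 43 = 9^2 = 38
  -> B = 38
s = B^a = 38^38 mod 43  (bits of 38 = 100110)
  bit 0 = 1: r = r^2 * 38 mod 43 = 1^2 * 38 = 1*38 = 38
  bit 1 = 0: r = r^2 mod 43 = 38^2 = 25
  bit 2 = 0: r = r^2 mod 43 = 25^2 = 23
  bit 3 = 1: r = r^2 * 38 mod 43 = 23^2 * 38 = 13*38 = 21
  bit 4 = 1: r = r^2 * 38 mod 43 = 21^2 * 38 = 11*38 = 31
  bit 5 = 0: r = r^2 mod 43 = 31^2 = 15
  -> s = B^a = 15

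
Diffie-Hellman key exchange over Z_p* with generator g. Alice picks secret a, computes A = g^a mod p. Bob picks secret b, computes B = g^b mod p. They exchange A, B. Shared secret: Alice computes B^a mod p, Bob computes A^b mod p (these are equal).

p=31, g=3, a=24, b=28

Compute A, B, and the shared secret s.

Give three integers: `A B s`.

A = 3^24 mod 31  (bits of 24 = 11000)
  bit 0 = 1: r = r^2 * 3 mod 31 = 1^2 * 3 = 1*3 = 3
  bit 1 = 1: r = r^2 * 3 mod 31 = 3^2 * 3 = 9*3 = 27
  bit 2 = 0: r = r^2 mod 31 = 27^2 = 16
  bit 3 = 0: r = r^2 mod 31 = 16^2 = 8
  bit 4 = 0: r = r^2 mod 31 = 8^2 = 2
  -> A = 2
B = 3^28 mod 31  (bits of 28 = 11100)
  bit 0 = 1: r = r^2 * 3 mod 31 = 1^2 * 3 = 1*3 = 3
  bit 1 = 1: r = r^2 * 3 mod 31 = 3^2 * 3 = 9*3 = 27
  bit 2 = 1: r = r^2 * 3 mod 31 = 27^2 * 3 = 16*3 = 17
  bit 3 = 0: r = r^2 mod 31 = 17^2 = 10
  bit 4 = 0: r = r^2 mod 31 = 10^2 = 7
  -> B = 7
s = B^a = 7^24 mod 31  (bits of 24 = 11000)
  bit 0 = 1: r = r^2 * 7 mod 31 = 1^2 * 7 = 1*7 = 7
  bit 1 = 1: r = r^2 * 7 mod 31 = 7^2 * 7 = 18*7 = 2
  bit 2 = 0: r = r^2 mod 31 = 2^2 = 4
  bit 3 = 0: r = r^2 mod 31 = 4^2 = 16
  bit 4 = 0: r = r^2 mod 31 = 16^2 = 8
  -> s = B^a = 8

Answer: 2 7 8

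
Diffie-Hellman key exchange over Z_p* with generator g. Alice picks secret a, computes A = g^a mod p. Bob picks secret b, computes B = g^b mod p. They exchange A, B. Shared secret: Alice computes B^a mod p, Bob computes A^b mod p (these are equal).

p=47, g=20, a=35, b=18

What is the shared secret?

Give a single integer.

A = 20^35 mod 47  (bits of 35 = 100011)
  bit 0 = 1: r = r^2 * 20 mod 47 = 1^2 * 20 = 1*20 = 20
  bit 1 = 0: r = r^2 mod 47 = 20^2 = 24
  bit 2 = 0: r = r^2 mod 47 = 24^2 = 12
  bit 3 = 0: r = r^2 mod 47 = 12^2 = 3
  bit 4 = 1: r = r^2 * 20 mod 47 = 3^2 * 20 = 9*20 = 39
  bit 5 = 1: r = r^2 * 20 mod 47 = 39^2 * 20 = 17*20 = 11
  -> A = 11
B = 20^18 mod 47  (bits of 18 = 10010)
  bit 0 = 1: r = r^2 * 20 mod 47 = 1^2 * 20 = 1*20 = 20
  bit 1 = 0: r = r^2 mod 47 = 20^2 = 24
  bit 2 = 0: r = r^2 mod 47 = 24^2 = 12
  bit 3 = 1: r = r^2 * 20 mod 47 = 12^2 * 20 = 3*20 = 13
  bit 4 = 0: r = r^2 mod 47 = 13^2 = 28
  -> B = 28
s = B^a = 28^35 mod 47  (bits of 35 = 100011)
  bit 0 = 1: r = r^2 * 28 mod 47 = 1^2 * 28 = 1*28 = 28
  bit 1 = 0: r = r^2 mod 47 = 28^2 = 32
  bit 2 = 0: r = r^2 mod 47 = 32^2 = 37
  bit 3 = 0: r = r^2 mod 47 = 37^2 = 6
  bit 4 = 1: r = r^2 * 28 mod 47 = 6^2 * 28 = 36*28 = 21
  bit 5 = 1: r = r^2 * 28 mod 47 = 21^2 * 28 = 18*28 = 34
  -> s = B^a = 34

Answer: 34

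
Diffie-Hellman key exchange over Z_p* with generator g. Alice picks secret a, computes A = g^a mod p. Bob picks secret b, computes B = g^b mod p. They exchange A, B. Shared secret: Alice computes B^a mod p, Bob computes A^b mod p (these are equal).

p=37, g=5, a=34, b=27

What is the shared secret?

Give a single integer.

Answer: 36

Derivation:
A = 5^34 mod 37  (bits of 34 = 100010)
  bit 0 = 1: r = r^2 * 5 mod 37 = 1^2 * 5 = 1*5 = 5
  bit 1 = 0: r = r^2 mod 37 = 5^2 = 25
  bit 2 = 0: r = r^2 mod 37 = 25^2 = 33
  bit 3 = 0: r = r^2 mod 37 = 33^2 = 16
  bit 4 = 1: r = r^2 * 5 mod 37 = 16^2 * 5 = 34*5 = 22
  bit 5 = 0: r = r^2 mod 37 = 22^2 = 3
  -> A = 3
B = 5^27 mod 37  (bits of 27 = 11011)
  bit 0 = 1: r = r^2 * 5 mod 37 = 1^2 * 5 = 1*5 = 5
  bit 1 = 1: r = r^2 * 5 mod 37 = 5^2 * 5 = 25*5 = 14
  bit 2 = 0: r = r^2 mod 37 = 14^2 = 11
  bit 3 = 1: r = r^2 * 5 mod 37 = 11^2 * 5 = 10*5 = 13
  bit 4 = 1: r = r^2 * 5 mod 37 = 13^2 * 5 = 21*5 = 31
  -> B = 31
s = B^a = 31^34 mod 37  (bits of 34 = 100010)
  bit 0 = 1: r = r^2 * 31 mod 37 = 1^2 * 31 = 1*31 = 31
  bit 1 = 0: r = r^2 mod 37 = 31^2 = 36
  bit 2 = 0: r = r^2 mod 37 = 36^2 = 1
  bit 3 = 0: r = r^2 mod 37 = 1^2 = 1
  bit 4 = 1: r = r^2 * 31 mod 37 = 1^2 * 31 = 1*31 = 31
  bit 5 = 0: r = r^2 mod 37 = 31^2 = 36
  -> s = B^a = 36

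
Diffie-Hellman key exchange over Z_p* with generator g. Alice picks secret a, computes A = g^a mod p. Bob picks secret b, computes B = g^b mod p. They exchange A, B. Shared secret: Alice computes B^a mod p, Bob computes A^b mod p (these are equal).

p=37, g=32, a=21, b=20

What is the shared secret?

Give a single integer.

A = 32^21 mod 37  (bits of 21 = 10101)
  bit 0 = 1: r = r^2 * 32 mod 37 = 1^2 * 32 = 1*32 = 32
  bit 1 = 0: r = r^2 mod 37 = 32^2 = 25
  bit 2 = 1: r = r^2 * 32 mod 37 = 25^2 * 32 = 33*32 = 20
  bit 3 = 0: r = r^2 mod 37 = 20^2 = 30
  bit 4 = 1: r = r^2 * 32 mod 37 = 30^2 * 32 = 12*32 = 14
  -> A = 14
B = 32^20 mod 37  (bits of 20 = 10100)
  bit 0 = 1: r = r^2 * 32 mod 37 = 1^2 * 32 = 1*32 = 32
  bit 1 = 0: r = r^2 mod 37 = 32^2 = 25
  bit 2 = 1: r = r^2 * 32 mod 37 = 25^2 * 32 = 33*32 = 20
  bit 3 = 0: r = r^2 mod 37 = 20^2 = 30
  bit 4 = 0: r = r^2 mod 37 = 30^2 = 12
  -> B = 12
s = B^a = 12^21 mod 37  (bits of 21 = 10101)
  bit 0 = 1: r = r^2 * 12 mod 37 = 1^2 * 12 = 1*12 = 12
  bit 1 = 0: r = r^2 mod 37 = 12^2 = 33
  bit 2 = 1: r = r^2 * 12 mod 37 = 33^2 * 12 = 16*12 = 7
  bit 3 = 0: r = r^2 mod 37 = 7^2 = 12
  bit 4 = 1: r = r^2 * 12 mod 37 = 12^2 * 12 = 33*12 = 26
  -> s = B^a = 26

Answer: 26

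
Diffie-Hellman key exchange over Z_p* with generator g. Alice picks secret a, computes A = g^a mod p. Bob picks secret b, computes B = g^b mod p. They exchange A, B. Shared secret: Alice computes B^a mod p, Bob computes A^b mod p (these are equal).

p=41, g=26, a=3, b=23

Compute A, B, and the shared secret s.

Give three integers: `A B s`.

Answer: 28 13 24

Derivation:
A = 26^3 mod 41  (bits of 3 = 11)
  bit 0 = 1: r = r^2 * 26 mod 41 = 1^2 * 26 = 1*26 = 26
  bit 1 = 1: r = r^2 * 26 mod 41 = 26^2 * 26 = 20*26 = 28
  -> A = 28
B = 26^23 mod 41  (bits of 23 = 10111)
  bit 0 = 1: r = r^2 * 26 mod 41 = 1^2 * 26 = 1*26 = 26
  bit 1 = 0: r = r^2 mod 41 = 26^2 = 20
  bit 2 = 1: r = r^2 * 26 mod 41 = 20^2 * 26 = 31*26 = 27
  bit 3 = 1: r = r^2 * 26 mod 41 = 27^2 * 26 = 32*26 = 12
  bit 4 = 1: r = r^2 * 26 mod 41 = 12^2 * 26 = 21*26 = 13
  -> B = 13
s = B^a = 13^3 mod 41  (bits of 3 = 11)
  bit 0 = 1: r = r^2 * 13 mod 41 = 1^2 * 13 = 1*13 = 13
  bit 1 = 1: r = r^2 * 13 mod 41 = 13^2 * 13 = 5*13 = 24
  -> s = B^a = 24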